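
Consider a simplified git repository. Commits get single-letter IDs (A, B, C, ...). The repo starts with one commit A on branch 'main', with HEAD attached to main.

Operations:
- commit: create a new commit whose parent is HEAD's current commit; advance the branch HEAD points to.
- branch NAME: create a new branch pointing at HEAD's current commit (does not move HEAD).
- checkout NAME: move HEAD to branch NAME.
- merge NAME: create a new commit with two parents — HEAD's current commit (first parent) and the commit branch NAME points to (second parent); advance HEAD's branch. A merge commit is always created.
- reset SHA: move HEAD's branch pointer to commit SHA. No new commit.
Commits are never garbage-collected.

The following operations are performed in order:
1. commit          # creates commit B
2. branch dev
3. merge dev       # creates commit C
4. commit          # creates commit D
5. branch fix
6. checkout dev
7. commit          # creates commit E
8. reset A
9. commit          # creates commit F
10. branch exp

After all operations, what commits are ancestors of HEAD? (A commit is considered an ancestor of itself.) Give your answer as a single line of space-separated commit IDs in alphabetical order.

Answer: A F

Derivation:
After op 1 (commit): HEAD=main@B [main=B]
After op 2 (branch): HEAD=main@B [dev=B main=B]
After op 3 (merge): HEAD=main@C [dev=B main=C]
After op 4 (commit): HEAD=main@D [dev=B main=D]
After op 5 (branch): HEAD=main@D [dev=B fix=D main=D]
After op 6 (checkout): HEAD=dev@B [dev=B fix=D main=D]
After op 7 (commit): HEAD=dev@E [dev=E fix=D main=D]
After op 8 (reset): HEAD=dev@A [dev=A fix=D main=D]
After op 9 (commit): HEAD=dev@F [dev=F fix=D main=D]
After op 10 (branch): HEAD=dev@F [dev=F exp=F fix=D main=D]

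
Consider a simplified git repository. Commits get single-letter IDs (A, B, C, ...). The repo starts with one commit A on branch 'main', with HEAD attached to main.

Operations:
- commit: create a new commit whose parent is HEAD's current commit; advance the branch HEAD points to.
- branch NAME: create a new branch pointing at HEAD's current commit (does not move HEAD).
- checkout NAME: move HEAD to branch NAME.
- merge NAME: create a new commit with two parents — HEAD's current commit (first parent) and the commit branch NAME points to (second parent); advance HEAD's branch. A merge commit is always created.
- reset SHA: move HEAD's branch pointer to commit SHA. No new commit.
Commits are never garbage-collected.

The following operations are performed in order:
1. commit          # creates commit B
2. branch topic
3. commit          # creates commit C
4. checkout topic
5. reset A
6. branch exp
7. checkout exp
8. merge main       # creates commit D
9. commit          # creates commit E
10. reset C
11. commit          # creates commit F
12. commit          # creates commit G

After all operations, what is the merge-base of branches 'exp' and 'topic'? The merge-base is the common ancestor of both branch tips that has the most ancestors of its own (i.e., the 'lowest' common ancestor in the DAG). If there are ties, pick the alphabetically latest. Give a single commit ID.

After op 1 (commit): HEAD=main@B [main=B]
After op 2 (branch): HEAD=main@B [main=B topic=B]
After op 3 (commit): HEAD=main@C [main=C topic=B]
After op 4 (checkout): HEAD=topic@B [main=C topic=B]
After op 5 (reset): HEAD=topic@A [main=C topic=A]
After op 6 (branch): HEAD=topic@A [exp=A main=C topic=A]
After op 7 (checkout): HEAD=exp@A [exp=A main=C topic=A]
After op 8 (merge): HEAD=exp@D [exp=D main=C topic=A]
After op 9 (commit): HEAD=exp@E [exp=E main=C topic=A]
After op 10 (reset): HEAD=exp@C [exp=C main=C topic=A]
After op 11 (commit): HEAD=exp@F [exp=F main=C topic=A]
After op 12 (commit): HEAD=exp@G [exp=G main=C topic=A]
ancestors(exp=G): ['A', 'B', 'C', 'F', 'G']
ancestors(topic=A): ['A']
common: ['A']

Answer: A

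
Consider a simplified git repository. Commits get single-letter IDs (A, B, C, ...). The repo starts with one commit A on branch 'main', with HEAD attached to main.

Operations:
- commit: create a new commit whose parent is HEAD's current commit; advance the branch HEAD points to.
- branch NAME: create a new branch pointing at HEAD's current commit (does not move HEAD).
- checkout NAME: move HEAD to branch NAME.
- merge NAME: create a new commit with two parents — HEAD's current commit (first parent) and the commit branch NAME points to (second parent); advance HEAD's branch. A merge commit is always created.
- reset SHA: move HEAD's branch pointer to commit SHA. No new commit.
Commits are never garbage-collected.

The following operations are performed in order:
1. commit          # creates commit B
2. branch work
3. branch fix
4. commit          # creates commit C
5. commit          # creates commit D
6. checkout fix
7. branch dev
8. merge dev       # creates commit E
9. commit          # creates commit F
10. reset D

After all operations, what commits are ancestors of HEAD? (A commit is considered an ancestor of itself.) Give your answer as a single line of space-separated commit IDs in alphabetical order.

After op 1 (commit): HEAD=main@B [main=B]
After op 2 (branch): HEAD=main@B [main=B work=B]
After op 3 (branch): HEAD=main@B [fix=B main=B work=B]
After op 4 (commit): HEAD=main@C [fix=B main=C work=B]
After op 5 (commit): HEAD=main@D [fix=B main=D work=B]
After op 6 (checkout): HEAD=fix@B [fix=B main=D work=B]
After op 7 (branch): HEAD=fix@B [dev=B fix=B main=D work=B]
After op 8 (merge): HEAD=fix@E [dev=B fix=E main=D work=B]
After op 9 (commit): HEAD=fix@F [dev=B fix=F main=D work=B]
After op 10 (reset): HEAD=fix@D [dev=B fix=D main=D work=B]

Answer: A B C D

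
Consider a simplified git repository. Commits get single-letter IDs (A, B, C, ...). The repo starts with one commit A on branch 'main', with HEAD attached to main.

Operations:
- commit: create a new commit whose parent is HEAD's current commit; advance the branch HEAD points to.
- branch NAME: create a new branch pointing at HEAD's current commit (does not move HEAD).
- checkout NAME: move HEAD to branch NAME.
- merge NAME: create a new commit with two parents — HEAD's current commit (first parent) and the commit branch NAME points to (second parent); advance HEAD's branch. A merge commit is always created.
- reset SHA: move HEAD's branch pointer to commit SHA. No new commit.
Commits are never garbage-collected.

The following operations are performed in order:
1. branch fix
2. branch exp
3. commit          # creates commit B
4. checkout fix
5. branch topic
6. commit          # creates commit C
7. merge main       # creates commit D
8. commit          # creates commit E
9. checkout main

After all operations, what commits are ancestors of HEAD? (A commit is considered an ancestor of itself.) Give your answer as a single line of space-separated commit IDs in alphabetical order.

After op 1 (branch): HEAD=main@A [fix=A main=A]
After op 2 (branch): HEAD=main@A [exp=A fix=A main=A]
After op 3 (commit): HEAD=main@B [exp=A fix=A main=B]
After op 4 (checkout): HEAD=fix@A [exp=A fix=A main=B]
After op 5 (branch): HEAD=fix@A [exp=A fix=A main=B topic=A]
After op 6 (commit): HEAD=fix@C [exp=A fix=C main=B topic=A]
After op 7 (merge): HEAD=fix@D [exp=A fix=D main=B topic=A]
After op 8 (commit): HEAD=fix@E [exp=A fix=E main=B topic=A]
After op 9 (checkout): HEAD=main@B [exp=A fix=E main=B topic=A]

Answer: A B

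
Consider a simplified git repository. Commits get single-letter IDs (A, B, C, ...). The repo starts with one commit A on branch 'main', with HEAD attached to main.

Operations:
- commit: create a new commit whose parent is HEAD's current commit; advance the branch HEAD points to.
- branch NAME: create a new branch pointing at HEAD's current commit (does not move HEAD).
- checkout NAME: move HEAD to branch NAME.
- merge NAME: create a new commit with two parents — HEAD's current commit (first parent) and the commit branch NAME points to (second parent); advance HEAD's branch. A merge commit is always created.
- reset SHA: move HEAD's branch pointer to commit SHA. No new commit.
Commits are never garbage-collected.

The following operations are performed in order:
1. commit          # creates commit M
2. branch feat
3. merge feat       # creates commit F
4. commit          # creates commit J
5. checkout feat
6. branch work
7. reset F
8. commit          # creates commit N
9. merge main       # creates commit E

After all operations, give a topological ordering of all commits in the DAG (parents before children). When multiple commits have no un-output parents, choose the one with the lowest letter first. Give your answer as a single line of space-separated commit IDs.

After op 1 (commit): HEAD=main@M [main=M]
After op 2 (branch): HEAD=main@M [feat=M main=M]
After op 3 (merge): HEAD=main@F [feat=M main=F]
After op 4 (commit): HEAD=main@J [feat=M main=J]
After op 5 (checkout): HEAD=feat@M [feat=M main=J]
After op 6 (branch): HEAD=feat@M [feat=M main=J work=M]
After op 7 (reset): HEAD=feat@F [feat=F main=J work=M]
After op 8 (commit): HEAD=feat@N [feat=N main=J work=M]
After op 9 (merge): HEAD=feat@E [feat=E main=J work=M]
commit A: parents=[]
commit E: parents=['N', 'J']
commit F: parents=['M', 'M']
commit J: parents=['F']
commit M: parents=['A']
commit N: parents=['F']

Answer: A M F J N E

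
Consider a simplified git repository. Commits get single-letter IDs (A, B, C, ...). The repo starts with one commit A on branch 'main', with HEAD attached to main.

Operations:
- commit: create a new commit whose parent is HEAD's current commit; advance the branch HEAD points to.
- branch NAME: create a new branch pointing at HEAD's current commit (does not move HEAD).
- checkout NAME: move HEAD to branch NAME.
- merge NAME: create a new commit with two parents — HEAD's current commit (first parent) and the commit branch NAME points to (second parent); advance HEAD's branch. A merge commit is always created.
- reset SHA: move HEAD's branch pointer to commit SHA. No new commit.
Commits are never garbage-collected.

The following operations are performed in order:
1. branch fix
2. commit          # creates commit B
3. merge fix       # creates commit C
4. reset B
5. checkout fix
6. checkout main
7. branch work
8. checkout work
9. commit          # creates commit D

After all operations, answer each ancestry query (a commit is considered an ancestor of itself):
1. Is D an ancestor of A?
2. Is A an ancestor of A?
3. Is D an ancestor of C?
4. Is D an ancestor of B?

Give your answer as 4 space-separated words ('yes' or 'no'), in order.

Answer: no yes no no

Derivation:
After op 1 (branch): HEAD=main@A [fix=A main=A]
After op 2 (commit): HEAD=main@B [fix=A main=B]
After op 3 (merge): HEAD=main@C [fix=A main=C]
After op 4 (reset): HEAD=main@B [fix=A main=B]
After op 5 (checkout): HEAD=fix@A [fix=A main=B]
After op 6 (checkout): HEAD=main@B [fix=A main=B]
After op 7 (branch): HEAD=main@B [fix=A main=B work=B]
After op 8 (checkout): HEAD=work@B [fix=A main=B work=B]
After op 9 (commit): HEAD=work@D [fix=A main=B work=D]
ancestors(A) = {A}; D in? no
ancestors(A) = {A}; A in? yes
ancestors(C) = {A,B,C}; D in? no
ancestors(B) = {A,B}; D in? no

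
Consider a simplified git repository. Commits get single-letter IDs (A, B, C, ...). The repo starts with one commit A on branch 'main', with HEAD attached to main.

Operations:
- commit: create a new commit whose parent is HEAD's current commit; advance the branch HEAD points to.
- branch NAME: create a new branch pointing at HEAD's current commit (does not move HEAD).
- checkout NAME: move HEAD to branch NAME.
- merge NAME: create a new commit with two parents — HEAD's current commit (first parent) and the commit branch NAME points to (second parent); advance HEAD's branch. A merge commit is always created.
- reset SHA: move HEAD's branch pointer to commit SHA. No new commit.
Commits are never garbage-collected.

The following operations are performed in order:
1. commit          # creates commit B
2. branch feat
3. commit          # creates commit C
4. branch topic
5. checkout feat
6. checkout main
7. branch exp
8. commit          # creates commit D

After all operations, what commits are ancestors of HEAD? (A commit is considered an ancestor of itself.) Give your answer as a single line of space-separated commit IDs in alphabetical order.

After op 1 (commit): HEAD=main@B [main=B]
After op 2 (branch): HEAD=main@B [feat=B main=B]
After op 3 (commit): HEAD=main@C [feat=B main=C]
After op 4 (branch): HEAD=main@C [feat=B main=C topic=C]
After op 5 (checkout): HEAD=feat@B [feat=B main=C topic=C]
After op 6 (checkout): HEAD=main@C [feat=B main=C topic=C]
After op 7 (branch): HEAD=main@C [exp=C feat=B main=C topic=C]
After op 8 (commit): HEAD=main@D [exp=C feat=B main=D topic=C]

Answer: A B C D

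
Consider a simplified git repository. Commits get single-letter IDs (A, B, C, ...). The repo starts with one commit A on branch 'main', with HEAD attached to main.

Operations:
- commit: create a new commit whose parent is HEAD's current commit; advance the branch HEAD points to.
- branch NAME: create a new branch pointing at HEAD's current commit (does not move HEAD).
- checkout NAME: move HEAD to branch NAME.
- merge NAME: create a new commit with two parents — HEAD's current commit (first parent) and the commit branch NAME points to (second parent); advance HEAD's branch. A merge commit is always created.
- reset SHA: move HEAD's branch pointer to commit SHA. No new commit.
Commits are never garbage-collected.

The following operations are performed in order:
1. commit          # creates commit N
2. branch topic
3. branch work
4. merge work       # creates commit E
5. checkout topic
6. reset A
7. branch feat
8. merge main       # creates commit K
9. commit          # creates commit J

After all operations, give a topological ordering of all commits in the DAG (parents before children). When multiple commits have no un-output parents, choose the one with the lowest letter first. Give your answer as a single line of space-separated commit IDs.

Answer: A N E K J

Derivation:
After op 1 (commit): HEAD=main@N [main=N]
After op 2 (branch): HEAD=main@N [main=N topic=N]
After op 3 (branch): HEAD=main@N [main=N topic=N work=N]
After op 4 (merge): HEAD=main@E [main=E topic=N work=N]
After op 5 (checkout): HEAD=topic@N [main=E topic=N work=N]
After op 6 (reset): HEAD=topic@A [main=E topic=A work=N]
After op 7 (branch): HEAD=topic@A [feat=A main=E topic=A work=N]
After op 8 (merge): HEAD=topic@K [feat=A main=E topic=K work=N]
After op 9 (commit): HEAD=topic@J [feat=A main=E topic=J work=N]
commit A: parents=[]
commit E: parents=['N', 'N']
commit J: parents=['K']
commit K: parents=['A', 'E']
commit N: parents=['A']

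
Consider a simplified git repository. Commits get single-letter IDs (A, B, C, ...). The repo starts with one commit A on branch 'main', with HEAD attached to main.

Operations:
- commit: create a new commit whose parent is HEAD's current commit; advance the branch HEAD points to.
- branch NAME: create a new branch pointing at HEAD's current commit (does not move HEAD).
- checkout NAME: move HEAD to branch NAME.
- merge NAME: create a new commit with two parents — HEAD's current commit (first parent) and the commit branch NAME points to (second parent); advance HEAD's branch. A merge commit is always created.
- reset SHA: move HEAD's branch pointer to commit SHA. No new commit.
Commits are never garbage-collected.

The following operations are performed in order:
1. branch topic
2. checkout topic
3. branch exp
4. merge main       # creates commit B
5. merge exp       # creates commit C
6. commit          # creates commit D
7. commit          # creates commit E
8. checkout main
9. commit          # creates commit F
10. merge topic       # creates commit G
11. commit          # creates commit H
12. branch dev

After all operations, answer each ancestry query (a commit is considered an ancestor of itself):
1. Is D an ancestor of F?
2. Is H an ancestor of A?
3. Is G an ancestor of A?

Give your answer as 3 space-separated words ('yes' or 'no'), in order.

After op 1 (branch): HEAD=main@A [main=A topic=A]
After op 2 (checkout): HEAD=topic@A [main=A topic=A]
After op 3 (branch): HEAD=topic@A [exp=A main=A topic=A]
After op 4 (merge): HEAD=topic@B [exp=A main=A topic=B]
After op 5 (merge): HEAD=topic@C [exp=A main=A topic=C]
After op 6 (commit): HEAD=topic@D [exp=A main=A topic=D]
After op 7 (commit): HEAD=topic@E [exp=A main=A topic=E]
After op 8 (checkout): HEAD=main@A [exp=A main=A topic=E]
After op 9 (commit): HEAD=main@F [exp=A main=F topic=E]
After op 10 (merge): HEAD=main@G [exp=A main=G topic=E]
After op 11 (commit): HEAD=main@H [exp=A main=H topic=E]
After op 12 (branch): HEAD=main@H [dev=H exp=A main=H topic=E]
ancestors(F) = {A,F}; D in? no
ancestors(A) = {A}; H in? no
ancestors(A) = {A}; G in? no

Answer: no no no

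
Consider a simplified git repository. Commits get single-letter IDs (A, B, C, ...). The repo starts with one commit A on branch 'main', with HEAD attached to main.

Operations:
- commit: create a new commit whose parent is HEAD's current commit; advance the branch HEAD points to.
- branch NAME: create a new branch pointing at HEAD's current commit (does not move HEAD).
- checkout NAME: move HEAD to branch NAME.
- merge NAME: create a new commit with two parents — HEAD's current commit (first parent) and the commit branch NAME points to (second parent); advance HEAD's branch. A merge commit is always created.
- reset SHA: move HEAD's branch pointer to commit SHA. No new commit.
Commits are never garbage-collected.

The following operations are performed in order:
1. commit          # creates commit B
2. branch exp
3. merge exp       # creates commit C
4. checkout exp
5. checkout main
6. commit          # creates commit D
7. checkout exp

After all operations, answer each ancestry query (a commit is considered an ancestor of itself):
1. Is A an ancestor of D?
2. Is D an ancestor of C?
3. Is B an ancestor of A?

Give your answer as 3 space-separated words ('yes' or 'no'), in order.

After op 1 (commit): HEAD=main@B [main=B]
After op 2 (branch): HEAD=main@B [exp=B main=B]
After op 3 (merge): HEAD=main@C [exp=B main=C]
After op 4 (checkout): HEAD=exp@B [exp=B main=C]
After op 5 (checkout): HEAD=main@C [exp=B main=C]
After op 6 (commit): HEAD=main@D [exp=B main=D]
After op 7 (checkout): HEAD=exp@B [exp=B main=D]
ancestors(D) = {A,B,C,D}; A in? yes
ancestors(C) = {A,B,C}; D in? no
ancestors(A) = {A}; B in? no

Answer: yes no no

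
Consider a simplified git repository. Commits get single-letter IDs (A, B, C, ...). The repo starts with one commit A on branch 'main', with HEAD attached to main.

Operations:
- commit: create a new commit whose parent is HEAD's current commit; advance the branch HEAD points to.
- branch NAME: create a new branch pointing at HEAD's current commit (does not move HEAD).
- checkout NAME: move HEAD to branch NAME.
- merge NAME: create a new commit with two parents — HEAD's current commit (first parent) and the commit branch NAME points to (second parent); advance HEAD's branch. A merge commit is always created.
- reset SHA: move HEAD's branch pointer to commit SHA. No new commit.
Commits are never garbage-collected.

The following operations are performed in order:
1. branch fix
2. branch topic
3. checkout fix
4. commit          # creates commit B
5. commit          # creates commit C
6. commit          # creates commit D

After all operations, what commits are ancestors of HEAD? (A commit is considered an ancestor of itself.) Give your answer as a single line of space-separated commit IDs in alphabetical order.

Answer: A B C D

Derivation:
After op 1 (branch): HEAD=main@A [fix=A main=A]
After op 2 (branch): HEAD=main@A [fix=A main=A topic=A]
After op 3 (checkout): HEAD=fix@A [fix=A main=A topic=A]
After op 4 (commit): HEAD=fix@B [fix=B main=A topic=A]
After op 5 (commit): HEAD=fix@C [fix=C main=A topic=A]
After op 6 (commit): HEAD=fix@D [fix=D main=A topic=A]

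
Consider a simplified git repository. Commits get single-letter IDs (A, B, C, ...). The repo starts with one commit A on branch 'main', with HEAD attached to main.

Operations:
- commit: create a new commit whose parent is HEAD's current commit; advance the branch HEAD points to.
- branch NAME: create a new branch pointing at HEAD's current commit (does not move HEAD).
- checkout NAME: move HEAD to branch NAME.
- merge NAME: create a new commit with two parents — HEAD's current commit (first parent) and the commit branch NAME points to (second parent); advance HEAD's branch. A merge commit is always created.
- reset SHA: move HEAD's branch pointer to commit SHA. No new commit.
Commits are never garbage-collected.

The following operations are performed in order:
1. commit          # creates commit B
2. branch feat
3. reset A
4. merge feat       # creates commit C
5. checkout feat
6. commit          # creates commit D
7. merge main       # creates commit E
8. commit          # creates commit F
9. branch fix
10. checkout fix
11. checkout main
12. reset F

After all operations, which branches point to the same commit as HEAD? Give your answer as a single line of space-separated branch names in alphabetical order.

After op 1 (commit): HEAD=main@B [main=B]
After op 2 (branch): HEAD=main@B [feat=B main=B]
After op 3 (reset): HEAD=main@A [feat=B main=A]
After op 4 (merge): HEAD=main@C [feat=B main=C]
After op 5 (checkout): HEAD=feat@B [feat=B main=C]
After op 6 (commit): HEAD=feat@D [feat=D main=C]
After op 7 (merge): HEAD=feat@E [feat=E main=C]
After op 8 (commit): HEAD=feat@F [feat=F main=C]
After op 9 (branch): HEAD=feat@F [feat=F fix=F main=C]
After op 10 (checkout): HEAD=fix@F [feat=F fix=F main=C]
After op 11 (checkout): HEAD=main@C [feat=F fix=F main=C]
After op 12 (reset): HEAD=main@F [feat=F fix=F main=F]

Answer: feat fix main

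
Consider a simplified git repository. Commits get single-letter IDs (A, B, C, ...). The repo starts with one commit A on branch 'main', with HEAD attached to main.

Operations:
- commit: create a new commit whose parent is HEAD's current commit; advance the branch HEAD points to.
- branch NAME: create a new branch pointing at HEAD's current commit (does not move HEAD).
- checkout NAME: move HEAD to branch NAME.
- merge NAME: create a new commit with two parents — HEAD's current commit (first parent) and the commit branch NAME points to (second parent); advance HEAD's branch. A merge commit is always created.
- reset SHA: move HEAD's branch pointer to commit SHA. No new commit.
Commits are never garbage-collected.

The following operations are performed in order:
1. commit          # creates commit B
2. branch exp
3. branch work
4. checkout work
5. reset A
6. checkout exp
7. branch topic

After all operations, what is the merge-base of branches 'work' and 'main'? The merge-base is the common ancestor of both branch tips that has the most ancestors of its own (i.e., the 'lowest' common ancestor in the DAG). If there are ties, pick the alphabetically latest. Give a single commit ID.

After op 1 (commit): HEAD=main@B [main=B]
After op 2 (branch): HEAD=main@B [exp=B main=B]
After op 3 (branch): HEAD=main@B [exp=B main=B work=B]
After op 4 (checkout): HEAD=work@B [exp=B main=B work=B]
After op 5 (reset): HEAD=work@A [exp=B main=B work=A]
After op 6 (checkout): HEAD=exp@B [exp=B main=B work=A]
After op 7 (branch): HEAD=exp@B [exp=B main=B topic=B work=A]
ancestors(work=A): ['A']
ancestors(main=B): ['A', 'B']
common: ['A']

Answer: A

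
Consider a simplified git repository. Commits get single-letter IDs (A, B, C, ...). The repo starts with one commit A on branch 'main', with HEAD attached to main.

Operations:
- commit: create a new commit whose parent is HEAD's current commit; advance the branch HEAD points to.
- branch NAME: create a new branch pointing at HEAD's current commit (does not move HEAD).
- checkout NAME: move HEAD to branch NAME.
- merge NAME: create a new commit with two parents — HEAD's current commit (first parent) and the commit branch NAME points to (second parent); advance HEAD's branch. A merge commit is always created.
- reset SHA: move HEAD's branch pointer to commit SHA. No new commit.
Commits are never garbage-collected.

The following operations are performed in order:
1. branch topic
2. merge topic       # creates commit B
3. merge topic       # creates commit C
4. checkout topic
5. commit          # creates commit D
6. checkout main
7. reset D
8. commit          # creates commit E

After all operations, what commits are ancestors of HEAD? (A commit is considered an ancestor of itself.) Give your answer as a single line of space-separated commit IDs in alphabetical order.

Answer: A D E

Derivation:
After op 1 (branch): HEAD=main@A [main=A topic=A]
After op 2 (merge): HEAD=main@B [main=B topic=A]
After op 3 (merge): HEAD=main@C [main=C topic=A]
After op 4 (checkout): HEAD=topic@A [main=C topic=A]
After op 5 (commit): HEAD=topic@D [main=C topic=D]
After op 6 (checkout): HEAD=main@C [main=C topic=D]
After op 7 (reset): HEAD=main@D [main=D topic=D]
After op 8 (commit): HEAD=main@E [main=E topic=D]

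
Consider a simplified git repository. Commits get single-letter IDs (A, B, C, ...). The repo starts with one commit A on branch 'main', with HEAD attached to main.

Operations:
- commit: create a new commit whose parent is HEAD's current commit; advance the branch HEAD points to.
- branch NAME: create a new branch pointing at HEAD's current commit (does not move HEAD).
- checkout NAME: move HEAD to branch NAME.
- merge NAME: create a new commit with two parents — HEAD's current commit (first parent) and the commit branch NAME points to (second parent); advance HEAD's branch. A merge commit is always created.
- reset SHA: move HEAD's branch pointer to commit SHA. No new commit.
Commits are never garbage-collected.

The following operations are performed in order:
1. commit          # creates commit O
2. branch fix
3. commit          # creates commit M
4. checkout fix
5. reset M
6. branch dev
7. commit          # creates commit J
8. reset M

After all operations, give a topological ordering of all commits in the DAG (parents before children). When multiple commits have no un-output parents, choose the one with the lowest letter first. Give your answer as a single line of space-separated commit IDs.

Answer: A O M J

Derivation:
After op 1 (commit): HEAD=main@O [main=O]
After op 2 (branch): HEAD=main@O [fix=O main=O]
After op 3 (commit): HEAD=main@M [fix=O main=M]
After op 4 (checkout): HEAD=fix@O [fix=O main=M]
After op 5 (reset): HEAD=fix@M [fix=M main=M]
After op 6 (branch): HEAD=fix@M [dev=M fix=M main=M]
After op 7 (commit): HEAD=fix@J [dev=M fix=J main=M]
After op 8 (reset): HEAD=fix@M [dev=M fix=M main=M]
commit A: parents=[]
commit J: parents=['M']
commit M: parents=['O']
commit O: parents=['A']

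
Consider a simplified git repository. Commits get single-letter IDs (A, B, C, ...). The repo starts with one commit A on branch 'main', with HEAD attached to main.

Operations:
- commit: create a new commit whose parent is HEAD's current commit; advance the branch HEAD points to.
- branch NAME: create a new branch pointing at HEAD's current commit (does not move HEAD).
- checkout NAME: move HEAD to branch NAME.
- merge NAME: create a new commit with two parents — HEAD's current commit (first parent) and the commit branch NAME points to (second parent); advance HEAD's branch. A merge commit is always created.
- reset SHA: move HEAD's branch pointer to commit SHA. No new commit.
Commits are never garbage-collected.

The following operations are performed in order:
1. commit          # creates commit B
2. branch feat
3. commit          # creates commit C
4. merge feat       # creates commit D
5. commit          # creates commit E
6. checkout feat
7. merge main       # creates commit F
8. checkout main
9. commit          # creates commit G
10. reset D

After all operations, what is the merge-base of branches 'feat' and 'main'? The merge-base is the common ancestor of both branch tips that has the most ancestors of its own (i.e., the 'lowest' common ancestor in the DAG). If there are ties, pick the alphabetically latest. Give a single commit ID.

Answer: D

Derivation:
After op 1 (commit): HEAD=main@B [main=B]
After op 2 (branch): HEAD=main@B [feat=B main=B]
After op 3 (commit): HEAD=main@C [feat=B main=C]
After op 4 (merge): HEAD=main@D [feat=B main=D]
After op 5 (commit): HEAD=main@E [feat=B main=E]
After op 6 (checkout): HEAD=feat@B [feat=B main=E]
After op 7 (merge): HEAD=feat@F [feat=F main=E]
After op 8 (checkout): HEAD=main@E [feat=F main=E]
After op 9 (commit): HEAD=main@G [feat=F main=G]
After op 10 (reset): HEAD=main@D [feat=F main=D]
ancestors(feat=F): ['A', 'B', 'C', 'D', 'E', 'F']
ancestors(main=D): ['A', 'B', 'C', 'D']
common: ['A', 'B', 'C', 'D']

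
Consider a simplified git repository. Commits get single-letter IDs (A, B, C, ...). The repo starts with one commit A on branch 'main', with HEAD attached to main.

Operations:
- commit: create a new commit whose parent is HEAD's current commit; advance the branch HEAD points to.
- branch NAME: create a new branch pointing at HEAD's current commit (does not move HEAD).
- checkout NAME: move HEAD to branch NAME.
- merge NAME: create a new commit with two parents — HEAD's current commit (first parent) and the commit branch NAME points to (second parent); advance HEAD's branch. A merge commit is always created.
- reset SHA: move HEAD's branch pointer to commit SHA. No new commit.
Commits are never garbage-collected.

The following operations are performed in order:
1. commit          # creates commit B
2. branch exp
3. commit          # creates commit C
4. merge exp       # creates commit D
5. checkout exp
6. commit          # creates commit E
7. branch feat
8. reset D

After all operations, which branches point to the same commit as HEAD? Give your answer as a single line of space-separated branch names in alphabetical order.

Answer: exp main

Derivation:
After op 1 (commit): HEAD=main@B [main=B]
After op 2 (branch): HEAD=main@B [exp=B main=B]
After op 3 (commit): HEAD=main@C [exp=B main=C]
After op 4 (merge): HEAD=main@D [exp=B main=D]
After op 5 (checkout): HEAD=exp@B [exp=B main=D]
After op 6 (commit): HEAD=exp@E [exp=E main=D]
After op 7 (branch): HEAD=exp@E [exp=E feat=E main=D]
After op 8 (reset): HEAD=exp@D [exp=D feat=E main=D]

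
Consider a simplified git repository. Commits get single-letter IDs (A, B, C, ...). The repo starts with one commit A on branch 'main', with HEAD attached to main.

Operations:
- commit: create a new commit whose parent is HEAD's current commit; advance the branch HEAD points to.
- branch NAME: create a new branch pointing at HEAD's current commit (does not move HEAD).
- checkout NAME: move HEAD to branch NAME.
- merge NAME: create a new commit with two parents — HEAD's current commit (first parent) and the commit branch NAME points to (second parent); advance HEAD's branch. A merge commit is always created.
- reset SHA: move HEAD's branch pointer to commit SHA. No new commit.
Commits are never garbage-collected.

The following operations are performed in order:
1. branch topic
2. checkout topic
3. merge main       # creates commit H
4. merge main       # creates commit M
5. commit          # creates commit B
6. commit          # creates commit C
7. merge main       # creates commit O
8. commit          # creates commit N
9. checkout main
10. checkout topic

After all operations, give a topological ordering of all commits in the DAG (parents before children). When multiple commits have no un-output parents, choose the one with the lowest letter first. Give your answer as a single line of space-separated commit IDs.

After op 1 (branch): HEAD=main@A [main=A topic=A]
After op 2 (checkout): HEAD=topic@A [main=A topic=A]
After op 3 (merge): HEAD=topic@H [main=A topic=H]
After op 4 (merge): HEAD=topic@M [main=A topic=M]
After op 5 (commit): HEAD=topic@B [main=A topic=B]
After op 6 (commit): HEAD=topic@C [main=A topic=C]
After op 7 (merge): HEAD=topic@O [main=A topic=O]
After op 8 (commit): HEAD=topic@N [main=A topic=N]
After op 9 (checkout): HEAD=main@A [main=A topic=N]
After op 10 (checkout): HEAD=topic@N [main=A topic=N]
commit A: parents=[]
commit B: parents=['M']
commit C: parents=['B']
commit H: parents=['A', 'A']
commit M: parents=['H', 'A']
commit N: parents=['O']
commit O: parents=['C', 'A']

Answer: A H M B C O N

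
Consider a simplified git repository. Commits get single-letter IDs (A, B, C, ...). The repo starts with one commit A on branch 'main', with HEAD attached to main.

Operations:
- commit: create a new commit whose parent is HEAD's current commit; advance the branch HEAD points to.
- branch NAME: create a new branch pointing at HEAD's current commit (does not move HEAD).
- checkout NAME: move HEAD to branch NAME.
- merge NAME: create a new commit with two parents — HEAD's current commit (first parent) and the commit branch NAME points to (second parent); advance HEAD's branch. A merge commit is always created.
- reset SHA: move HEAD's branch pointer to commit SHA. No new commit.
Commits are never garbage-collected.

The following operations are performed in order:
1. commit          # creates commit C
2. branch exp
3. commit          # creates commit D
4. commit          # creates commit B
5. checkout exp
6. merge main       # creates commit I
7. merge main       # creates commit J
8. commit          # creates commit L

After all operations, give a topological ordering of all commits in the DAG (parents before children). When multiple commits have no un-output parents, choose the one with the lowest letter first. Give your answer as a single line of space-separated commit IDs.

After op 1 (commit): HEAD=main@C [main=C]
After op 2 (branch): HEAD=main@C [exp=C main=C]
After op 3 (commit): HEAD=main@D [exp=C main=D]
After op 4 (commit): HEAD=main@B [exp=C main=B]
After op 5 (checkout): HEAD=exp@C [exp=C main=B]
After op 6 (merge): HEAD=exp@I [exp=I main=B]
After op 7 (merge): HEAD=exp@J [exp=J main=B]
After op 8 (commit): HEAD=exp@L [exp=L main=B]
commit A: parents=[]
commit B: parents=['D']
commit C: parents=['A']
commit D: parents=['C']
commit I: parents=['C', 'B']
commit J: parents=['I', 'B']
commit L: parents=['J']

Answer: A C D B I J L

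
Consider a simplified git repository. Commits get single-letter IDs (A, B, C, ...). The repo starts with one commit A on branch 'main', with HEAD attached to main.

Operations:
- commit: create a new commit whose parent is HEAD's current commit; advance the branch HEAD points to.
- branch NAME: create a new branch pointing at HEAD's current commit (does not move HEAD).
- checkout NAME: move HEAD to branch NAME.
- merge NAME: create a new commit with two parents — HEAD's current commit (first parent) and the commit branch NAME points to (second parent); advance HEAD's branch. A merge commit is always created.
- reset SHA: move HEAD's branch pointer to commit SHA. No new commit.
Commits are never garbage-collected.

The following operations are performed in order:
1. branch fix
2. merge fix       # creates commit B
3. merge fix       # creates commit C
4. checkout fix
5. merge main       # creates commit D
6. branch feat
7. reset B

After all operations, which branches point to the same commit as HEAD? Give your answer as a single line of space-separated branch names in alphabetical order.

After op 1 (branch): HEAD=main@A [fix=A main=A]
After op 2 (merge): HEAD=main@B [fix=A main=B]
After op 3 (merge): HEAD=main@C [fix=A main=C]
After op 4 (checkout): HEAD=fix@A [fix=A main=C]
After op 5 (merge): HEAD=fix@D [fix=D main=C]
After op 6 (branch): HEAD=fix@D [feat=D fix=D main=C]
After op 7 (reset): HEAD=fix@B [feat=D fix=B main=C]

Answer: fix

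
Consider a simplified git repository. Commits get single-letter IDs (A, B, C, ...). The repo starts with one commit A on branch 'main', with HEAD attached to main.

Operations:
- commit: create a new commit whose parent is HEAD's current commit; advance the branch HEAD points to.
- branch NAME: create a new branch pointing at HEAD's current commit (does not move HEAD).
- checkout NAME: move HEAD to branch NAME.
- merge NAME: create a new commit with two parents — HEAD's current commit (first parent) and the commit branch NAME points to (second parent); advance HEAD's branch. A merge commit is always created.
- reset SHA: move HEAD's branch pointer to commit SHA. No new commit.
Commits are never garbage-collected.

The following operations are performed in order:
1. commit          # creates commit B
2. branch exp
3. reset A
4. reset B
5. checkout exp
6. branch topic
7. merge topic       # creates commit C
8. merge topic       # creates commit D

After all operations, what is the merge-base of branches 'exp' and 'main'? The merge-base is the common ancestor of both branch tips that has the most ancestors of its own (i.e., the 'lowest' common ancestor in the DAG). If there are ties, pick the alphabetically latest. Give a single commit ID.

Answer: B

Derivation:
After op 1 (commit): HEAD=main@B [main=B]
After op 2 (branch): HEAD=main@B [exp=B main=B]
After op 3 (reset): HEAD=main@A [exp=B main=A]
After op 4 (reset): HEAD=main@B [exp=B main=B]
After op 5 (checkout): HEAD=exp@B [exp=B main=B]
After op 6 (branch): HEAD=exp@B [exp=B main=B topic=B]
After op 7 (merge): HEAD=exp@C [exp=C main=B topic=B]
After op 8 (merge): HEAD=exp@D [exp=D main=B topic=B]
ancestors(exp=D): ['A', 'B', 'C', 'D']
ancestors(main=B): ['A', 'B']
common: ['A', 'B']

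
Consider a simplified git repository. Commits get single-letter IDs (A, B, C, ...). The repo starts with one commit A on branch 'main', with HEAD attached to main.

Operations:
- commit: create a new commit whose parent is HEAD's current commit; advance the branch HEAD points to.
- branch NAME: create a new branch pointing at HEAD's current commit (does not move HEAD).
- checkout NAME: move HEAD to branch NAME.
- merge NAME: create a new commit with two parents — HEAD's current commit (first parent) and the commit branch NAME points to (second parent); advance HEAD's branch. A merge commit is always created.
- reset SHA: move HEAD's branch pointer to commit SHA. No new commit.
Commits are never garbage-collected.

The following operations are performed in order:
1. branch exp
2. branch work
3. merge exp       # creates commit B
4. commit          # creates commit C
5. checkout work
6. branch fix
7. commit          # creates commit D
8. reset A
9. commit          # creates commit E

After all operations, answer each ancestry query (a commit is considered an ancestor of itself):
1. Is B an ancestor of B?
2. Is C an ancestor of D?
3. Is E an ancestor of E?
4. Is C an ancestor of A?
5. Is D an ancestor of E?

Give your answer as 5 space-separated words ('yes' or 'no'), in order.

Answer: yes no yes no no

Derivation:
After op 1 (branch): HEAD=main@A [exp=A main=A]
After op 2 (branch): HEAD=main@A [exp=A main=A work=A]
After op 3 (merge): HEAD=main@B [exp=A main=B work=A]
After op 4 (commit): HEAD=main@C [exp=A main=C work=A]
After op 5 (checkout): HEAD=work@A [exp=A main=C work=A]
After op 6 (branch): HEAD=work@A [exp=A fix=A main=C work=A]
After op 7 (commit): HEAD=work@D [exp=A fix=A main=C work=D]
After op 8 (reset): HEAD=work@A [exp=A fix=A main=C work=A]
After op 9 (commit): HEAD=work@E [exp=A fix=A main=C work=E]
ancestors(B) = {A,B}; B in? yes
ancestors(D) = {A,D}; C in? no
ancestors(E) = {A,E}; E in? yes
ancestors(A) = {A}; C in? no
ancestors(E) = {A,E}; D in? no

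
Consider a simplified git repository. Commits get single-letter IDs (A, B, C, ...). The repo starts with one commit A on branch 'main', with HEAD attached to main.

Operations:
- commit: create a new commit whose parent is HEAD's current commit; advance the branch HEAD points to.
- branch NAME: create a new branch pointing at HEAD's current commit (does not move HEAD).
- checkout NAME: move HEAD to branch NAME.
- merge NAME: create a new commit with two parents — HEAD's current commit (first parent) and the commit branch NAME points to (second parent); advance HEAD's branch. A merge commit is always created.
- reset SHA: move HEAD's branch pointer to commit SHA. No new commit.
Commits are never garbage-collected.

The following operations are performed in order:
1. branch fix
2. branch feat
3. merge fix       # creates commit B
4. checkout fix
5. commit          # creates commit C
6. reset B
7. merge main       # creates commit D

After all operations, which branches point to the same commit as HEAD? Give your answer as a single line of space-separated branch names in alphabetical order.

Answer: fix

Derivation:
After op 1 (branch): HEAD=main@A [fix=A main=A]
After op 2 (branch): HEAD=main@A [feat=A fix=A main=A]
After op 3 (merge): HEAD=main@B [feat=A fix=A main=B]
After op 4 (checkout): HEAD=fix@A [feat=A fix=A main=B]
After op 5 (commit): HEAD=fix@C [feat=A fix=C main=B]
After op 6 (reset): HEAD=fix@B [feat=A fix=B main=B]
After op 7 (merge): HEAD=fix@D [feat=A fix=D main=B]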